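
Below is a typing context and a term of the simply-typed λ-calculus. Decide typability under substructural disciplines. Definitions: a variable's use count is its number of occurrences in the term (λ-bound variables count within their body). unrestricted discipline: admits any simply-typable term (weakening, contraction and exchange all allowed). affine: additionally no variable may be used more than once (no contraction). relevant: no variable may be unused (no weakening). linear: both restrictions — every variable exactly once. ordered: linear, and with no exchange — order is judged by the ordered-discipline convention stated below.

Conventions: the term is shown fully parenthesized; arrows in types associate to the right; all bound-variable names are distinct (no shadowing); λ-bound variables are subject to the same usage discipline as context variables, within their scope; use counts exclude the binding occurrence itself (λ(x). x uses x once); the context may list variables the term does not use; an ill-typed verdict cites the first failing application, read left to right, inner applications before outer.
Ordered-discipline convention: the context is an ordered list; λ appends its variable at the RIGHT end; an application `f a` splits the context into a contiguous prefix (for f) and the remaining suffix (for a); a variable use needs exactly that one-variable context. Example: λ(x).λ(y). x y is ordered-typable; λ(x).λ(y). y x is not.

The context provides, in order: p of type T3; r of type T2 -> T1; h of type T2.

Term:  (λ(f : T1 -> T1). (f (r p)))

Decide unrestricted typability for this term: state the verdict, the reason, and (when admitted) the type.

no — a type mismatch blocks all five
use counts: p=1, r=1, h=0, f [bound]=1
uses in reading order: f, r, p
typing: ill-typed: an argument T3 mismatches the expected T2
all disciplines: ordered ✗ | linear ✗ | affine ✗ | relevant ✗ | unrestricted ✗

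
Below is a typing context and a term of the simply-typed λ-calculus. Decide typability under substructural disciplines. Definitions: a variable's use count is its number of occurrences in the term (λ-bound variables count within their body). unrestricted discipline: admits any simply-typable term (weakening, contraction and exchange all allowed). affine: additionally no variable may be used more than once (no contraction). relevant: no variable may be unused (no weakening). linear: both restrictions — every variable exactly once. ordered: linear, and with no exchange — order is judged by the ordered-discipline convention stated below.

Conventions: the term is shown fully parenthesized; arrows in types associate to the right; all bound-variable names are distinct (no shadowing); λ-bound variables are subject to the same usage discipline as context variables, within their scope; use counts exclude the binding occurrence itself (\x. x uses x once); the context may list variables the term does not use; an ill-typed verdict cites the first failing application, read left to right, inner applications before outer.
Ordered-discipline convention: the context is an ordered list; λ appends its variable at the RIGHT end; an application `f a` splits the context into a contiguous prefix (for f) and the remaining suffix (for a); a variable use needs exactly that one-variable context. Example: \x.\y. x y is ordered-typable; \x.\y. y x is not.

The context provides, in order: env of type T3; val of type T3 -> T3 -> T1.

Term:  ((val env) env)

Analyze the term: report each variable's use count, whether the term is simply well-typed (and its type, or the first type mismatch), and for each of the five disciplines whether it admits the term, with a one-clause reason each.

counts: env: 2×, val: 1×
order of uses: val, env, env
typing: well-typed — term : T1
ordered: ✗ — env ×2 used more than once (contraction)
linear: ✗ — env ×2 used more than once (contraction)
affine: ✗ — env ×2 used more than once (contraction)
relevant: ✓ — every one of env, val appears
unrestricted: ✓ — type-checks (T1) and nothing is barred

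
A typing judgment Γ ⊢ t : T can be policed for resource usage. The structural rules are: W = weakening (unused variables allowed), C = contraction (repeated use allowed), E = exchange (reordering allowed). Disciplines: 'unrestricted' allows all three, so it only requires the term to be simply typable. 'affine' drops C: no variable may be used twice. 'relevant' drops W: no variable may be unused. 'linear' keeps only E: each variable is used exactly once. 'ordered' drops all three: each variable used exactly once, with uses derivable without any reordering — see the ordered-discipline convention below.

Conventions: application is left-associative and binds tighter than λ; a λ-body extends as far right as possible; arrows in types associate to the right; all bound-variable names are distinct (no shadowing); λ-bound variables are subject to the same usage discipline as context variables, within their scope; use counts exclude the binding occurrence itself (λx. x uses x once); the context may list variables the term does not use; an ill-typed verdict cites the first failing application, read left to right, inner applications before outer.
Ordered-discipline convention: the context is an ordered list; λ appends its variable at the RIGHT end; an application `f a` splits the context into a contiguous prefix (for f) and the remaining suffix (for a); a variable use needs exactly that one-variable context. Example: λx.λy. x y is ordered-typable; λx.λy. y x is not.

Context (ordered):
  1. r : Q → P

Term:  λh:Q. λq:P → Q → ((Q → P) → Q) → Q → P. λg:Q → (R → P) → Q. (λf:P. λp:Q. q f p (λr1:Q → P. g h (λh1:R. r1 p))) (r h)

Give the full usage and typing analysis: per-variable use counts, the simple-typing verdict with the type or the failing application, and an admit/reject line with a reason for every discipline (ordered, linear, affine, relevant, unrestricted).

use counts: r ×1, h (λ-bound) ×2, q (λ-bound) ×1, g (λ-bound) ×1, f (λ-bound) ×1, p (λ-bound) ×2, r1 (λ-bound) ×1, h1 (λ-bound) ×0
uses in reading order: q, f, p, g, h, r1, p, r, h
typing: well-typed at Q → (P → Q → ((Q → P) → Q) → Q → P) → (Q → (R → P) → Q) → Q → Q → P
ordered: ✗ — h ×2, p ×2 used more than once (contraction); needs weakening: h1 unused
linear: ✗ — h ×2, p ×2 used more than once (contraction); needs weakening: h1 unused
affine: ✗ — h ×2, p ×2 used more than once (contraction)
relevant: ✗ — needs weakening: h1 unused
unrestricted: ✓ — typability at Q → (P → Q → ((Q → P) → Q) → Q → P) → (Q → (R → P) → Q) → Q → Q → P is all that's needed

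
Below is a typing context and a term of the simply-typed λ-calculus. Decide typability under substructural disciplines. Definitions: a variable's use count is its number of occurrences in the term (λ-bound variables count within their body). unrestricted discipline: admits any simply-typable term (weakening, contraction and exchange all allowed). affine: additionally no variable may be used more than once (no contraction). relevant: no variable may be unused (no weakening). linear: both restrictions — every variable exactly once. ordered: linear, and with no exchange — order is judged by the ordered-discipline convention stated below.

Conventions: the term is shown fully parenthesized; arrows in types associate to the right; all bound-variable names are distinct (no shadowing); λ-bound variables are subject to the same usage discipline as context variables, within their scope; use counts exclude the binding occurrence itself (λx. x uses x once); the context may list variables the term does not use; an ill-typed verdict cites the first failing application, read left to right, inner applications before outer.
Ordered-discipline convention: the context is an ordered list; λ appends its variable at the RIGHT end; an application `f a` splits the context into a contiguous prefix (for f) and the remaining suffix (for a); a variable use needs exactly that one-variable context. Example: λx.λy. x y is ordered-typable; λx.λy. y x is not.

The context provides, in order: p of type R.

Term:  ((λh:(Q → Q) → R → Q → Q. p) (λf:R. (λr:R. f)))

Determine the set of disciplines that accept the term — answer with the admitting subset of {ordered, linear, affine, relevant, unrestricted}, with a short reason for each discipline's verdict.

accepted by: none
variable uses: p ×1; h (bound) ×0; f (bound) ×1; r (bound) ×0
use order (left to right): p, f
typing: ill-typed: a function awaiting (Q → Q) → R → Q → Q gets R → R → R
ordered ✗ (the type mismatch rejects it)
linear ✗ (not simply typable)
affine ✗ (fails simple typing)
relevant ✗ (a type mismatch blocks all five)
unrestricted ✗ (the type mismatch rejects it)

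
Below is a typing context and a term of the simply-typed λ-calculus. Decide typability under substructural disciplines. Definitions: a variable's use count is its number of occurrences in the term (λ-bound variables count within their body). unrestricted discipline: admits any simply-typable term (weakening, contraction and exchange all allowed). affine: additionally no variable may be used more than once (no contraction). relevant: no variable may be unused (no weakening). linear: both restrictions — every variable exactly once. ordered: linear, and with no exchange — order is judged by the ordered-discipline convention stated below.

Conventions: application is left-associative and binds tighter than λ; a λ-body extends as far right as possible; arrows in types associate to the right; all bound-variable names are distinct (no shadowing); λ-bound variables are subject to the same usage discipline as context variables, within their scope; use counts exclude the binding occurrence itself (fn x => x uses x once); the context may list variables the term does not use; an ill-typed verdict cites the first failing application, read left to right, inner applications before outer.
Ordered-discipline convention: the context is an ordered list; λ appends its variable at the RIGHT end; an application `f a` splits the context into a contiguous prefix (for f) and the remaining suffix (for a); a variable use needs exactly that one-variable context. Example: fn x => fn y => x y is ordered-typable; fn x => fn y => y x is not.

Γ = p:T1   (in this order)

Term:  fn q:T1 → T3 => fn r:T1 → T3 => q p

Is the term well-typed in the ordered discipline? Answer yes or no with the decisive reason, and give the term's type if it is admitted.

no — r left unused
usage: p: 1, q (λ-bound): 1, r (λ-bound): 0
left-to-right use order: q, p
typing: well-typed — term : (T1 → T3) → (T1 → T3) → T3
across the five disciplines: ordered ✗, linear ✗, affine ✓, relevant ✗, unrestricted ✓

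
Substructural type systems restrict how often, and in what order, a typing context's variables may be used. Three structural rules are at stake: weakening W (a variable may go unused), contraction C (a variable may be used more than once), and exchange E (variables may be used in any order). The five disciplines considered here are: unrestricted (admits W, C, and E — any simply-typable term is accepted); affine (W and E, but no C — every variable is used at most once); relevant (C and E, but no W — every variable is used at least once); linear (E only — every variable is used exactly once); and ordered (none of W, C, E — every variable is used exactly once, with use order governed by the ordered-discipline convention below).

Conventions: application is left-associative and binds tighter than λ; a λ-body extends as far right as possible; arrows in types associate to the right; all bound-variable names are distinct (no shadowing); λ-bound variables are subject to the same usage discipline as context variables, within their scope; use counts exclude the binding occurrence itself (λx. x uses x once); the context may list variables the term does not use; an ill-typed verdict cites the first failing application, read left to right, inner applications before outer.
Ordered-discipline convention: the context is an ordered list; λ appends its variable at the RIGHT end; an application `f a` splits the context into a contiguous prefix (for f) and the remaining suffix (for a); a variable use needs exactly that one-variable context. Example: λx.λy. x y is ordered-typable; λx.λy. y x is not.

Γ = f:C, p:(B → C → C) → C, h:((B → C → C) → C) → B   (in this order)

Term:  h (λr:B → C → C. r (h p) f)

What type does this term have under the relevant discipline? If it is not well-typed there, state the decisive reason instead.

term : B
use counts: f ×1, p ×1, h ×2, r (bound) ×1
uses in reading order: h, r, h, p, f
typing: well-typed at B
across the five disciplines: ordered ✗ | linear ✗ | affine ✗ | relevant ✓ | unrestricted ✓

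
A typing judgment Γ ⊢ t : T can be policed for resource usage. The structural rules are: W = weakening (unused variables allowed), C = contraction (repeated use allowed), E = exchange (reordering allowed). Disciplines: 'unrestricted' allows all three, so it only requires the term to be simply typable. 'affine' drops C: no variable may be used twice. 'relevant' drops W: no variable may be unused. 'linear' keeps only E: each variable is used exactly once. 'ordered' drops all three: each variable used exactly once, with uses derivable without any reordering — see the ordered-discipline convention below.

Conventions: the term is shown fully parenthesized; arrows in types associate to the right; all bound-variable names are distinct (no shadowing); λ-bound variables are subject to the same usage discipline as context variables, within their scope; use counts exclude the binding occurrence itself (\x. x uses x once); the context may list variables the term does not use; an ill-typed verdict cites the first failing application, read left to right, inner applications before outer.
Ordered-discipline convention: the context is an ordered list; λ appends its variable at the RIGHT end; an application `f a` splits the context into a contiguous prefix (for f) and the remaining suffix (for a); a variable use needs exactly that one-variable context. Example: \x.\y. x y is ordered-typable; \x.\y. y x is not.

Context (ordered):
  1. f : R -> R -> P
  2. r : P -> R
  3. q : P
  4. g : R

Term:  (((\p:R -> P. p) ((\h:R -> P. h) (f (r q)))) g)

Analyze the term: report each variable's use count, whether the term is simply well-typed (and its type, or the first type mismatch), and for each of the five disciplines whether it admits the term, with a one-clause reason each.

counts: f: 1; r: 1; q: 1; g: 1; p (bound): 1; h (bound): 1
uses in reading order: p, h, f, r, q, g
typing: well-typed — term : P
ordered: ✓, f, r, q, g, p, h once each; derivable with no W/C/E
linear: ✓, single use per variable (f, r, q, g, p, h)
affine: ✓, at most one use each (f, r, q, g, p, h)
relevant: ✓, f, r, q, g, p, h: all used, weakening unneeded
unrestricted: ✓, simply typable at P; W, C, E all held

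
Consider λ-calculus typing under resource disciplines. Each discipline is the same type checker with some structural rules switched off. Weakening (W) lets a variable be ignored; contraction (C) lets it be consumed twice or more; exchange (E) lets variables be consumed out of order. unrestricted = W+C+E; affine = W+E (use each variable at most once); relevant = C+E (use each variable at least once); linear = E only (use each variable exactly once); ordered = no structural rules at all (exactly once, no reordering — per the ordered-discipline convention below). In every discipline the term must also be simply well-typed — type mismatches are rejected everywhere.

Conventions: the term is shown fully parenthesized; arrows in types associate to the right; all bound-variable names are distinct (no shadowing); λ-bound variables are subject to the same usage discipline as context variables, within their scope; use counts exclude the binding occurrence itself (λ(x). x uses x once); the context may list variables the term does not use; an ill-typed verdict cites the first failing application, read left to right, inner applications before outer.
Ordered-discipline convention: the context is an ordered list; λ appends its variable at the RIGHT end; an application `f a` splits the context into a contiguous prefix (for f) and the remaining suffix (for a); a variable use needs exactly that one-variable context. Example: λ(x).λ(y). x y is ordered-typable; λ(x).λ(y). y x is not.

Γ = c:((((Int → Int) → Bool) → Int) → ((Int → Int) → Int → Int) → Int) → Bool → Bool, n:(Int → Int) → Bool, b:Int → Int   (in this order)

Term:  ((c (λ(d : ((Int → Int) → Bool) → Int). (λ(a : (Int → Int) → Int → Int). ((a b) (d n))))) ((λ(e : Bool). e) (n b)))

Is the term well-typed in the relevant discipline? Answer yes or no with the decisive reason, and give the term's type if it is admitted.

yes — none of c, n, b, d, a, e goes unused; term : Bool
use counts: c: 1×, n: 2×, b: 2×, d (bound): 1×, a (bound): 1×, e (bound): 1×
uses in reading order: c, a, b, d, n, e, n, b
typing: well-typed at Bool
per-discipline verdicts: ordered ✗, linear ✗, affine ✗, relevant ✓, unrestricted ✓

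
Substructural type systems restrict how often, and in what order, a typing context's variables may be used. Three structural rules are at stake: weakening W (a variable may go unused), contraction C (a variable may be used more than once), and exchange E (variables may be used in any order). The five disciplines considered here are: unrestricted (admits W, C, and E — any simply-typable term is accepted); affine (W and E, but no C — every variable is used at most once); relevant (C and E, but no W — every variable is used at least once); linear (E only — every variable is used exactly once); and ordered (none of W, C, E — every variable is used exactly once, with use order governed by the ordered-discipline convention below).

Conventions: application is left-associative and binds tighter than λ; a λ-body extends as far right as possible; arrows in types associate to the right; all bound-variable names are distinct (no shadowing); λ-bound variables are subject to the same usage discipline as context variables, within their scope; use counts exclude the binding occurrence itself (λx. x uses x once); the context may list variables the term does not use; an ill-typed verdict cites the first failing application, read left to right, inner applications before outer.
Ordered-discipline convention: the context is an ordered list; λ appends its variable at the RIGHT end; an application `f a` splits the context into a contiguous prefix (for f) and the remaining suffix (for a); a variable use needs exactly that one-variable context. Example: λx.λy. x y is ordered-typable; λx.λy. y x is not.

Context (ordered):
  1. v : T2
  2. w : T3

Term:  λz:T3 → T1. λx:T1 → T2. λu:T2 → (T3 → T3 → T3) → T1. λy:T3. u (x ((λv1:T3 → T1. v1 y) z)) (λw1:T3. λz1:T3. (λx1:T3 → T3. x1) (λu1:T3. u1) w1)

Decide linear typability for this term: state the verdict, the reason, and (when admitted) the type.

no — v, w, z1 never used (weakening)
use counts: v ×0; w ×0; z [bound] ×1; x [bound] ×1; u [bound] ×1; y [bound] ×1; v1 [bound] ×1; w1 [bound] ×1; z1 [bound] ×0; x1 [bound] ×1; u1 [bound] ×1
left-to-right use order: u, x, v1, y, z, x1, u1, w1
typing: well-typed at (T3 → T1) → (T1 → T2) → (T2 → (T3 → T3 → T3) → T1) → T3 → T1
all disciplines: ordered ✗, linear ✗, affine ✓, relevant ✗, unrestricted ✓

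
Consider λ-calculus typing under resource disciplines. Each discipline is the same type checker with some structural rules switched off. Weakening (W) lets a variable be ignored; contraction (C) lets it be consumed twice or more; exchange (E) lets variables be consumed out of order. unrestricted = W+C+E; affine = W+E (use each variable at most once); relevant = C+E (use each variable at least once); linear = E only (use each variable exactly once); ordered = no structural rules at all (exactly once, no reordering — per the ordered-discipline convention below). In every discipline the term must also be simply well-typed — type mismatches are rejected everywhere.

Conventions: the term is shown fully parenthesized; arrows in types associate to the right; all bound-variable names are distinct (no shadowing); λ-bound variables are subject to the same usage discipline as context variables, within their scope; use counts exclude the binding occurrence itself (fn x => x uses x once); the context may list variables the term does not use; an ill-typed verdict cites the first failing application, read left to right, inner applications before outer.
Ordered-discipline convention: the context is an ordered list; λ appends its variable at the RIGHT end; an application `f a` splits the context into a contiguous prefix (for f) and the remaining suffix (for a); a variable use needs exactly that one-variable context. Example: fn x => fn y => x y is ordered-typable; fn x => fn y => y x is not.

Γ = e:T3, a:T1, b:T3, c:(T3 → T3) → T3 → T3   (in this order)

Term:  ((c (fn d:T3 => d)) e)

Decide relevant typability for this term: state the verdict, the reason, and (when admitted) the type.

no — a, b left unused
variable uses: e: 1×; a: 0×; b: 0×; c: 1×; d (λ-bound): 1×
order of uses: c, d, e
typing: well-typed — term : T3
per-discipline verdicts: ordered ✗; linear ✗; affine ✓; relevant ✗; unrestricted ✓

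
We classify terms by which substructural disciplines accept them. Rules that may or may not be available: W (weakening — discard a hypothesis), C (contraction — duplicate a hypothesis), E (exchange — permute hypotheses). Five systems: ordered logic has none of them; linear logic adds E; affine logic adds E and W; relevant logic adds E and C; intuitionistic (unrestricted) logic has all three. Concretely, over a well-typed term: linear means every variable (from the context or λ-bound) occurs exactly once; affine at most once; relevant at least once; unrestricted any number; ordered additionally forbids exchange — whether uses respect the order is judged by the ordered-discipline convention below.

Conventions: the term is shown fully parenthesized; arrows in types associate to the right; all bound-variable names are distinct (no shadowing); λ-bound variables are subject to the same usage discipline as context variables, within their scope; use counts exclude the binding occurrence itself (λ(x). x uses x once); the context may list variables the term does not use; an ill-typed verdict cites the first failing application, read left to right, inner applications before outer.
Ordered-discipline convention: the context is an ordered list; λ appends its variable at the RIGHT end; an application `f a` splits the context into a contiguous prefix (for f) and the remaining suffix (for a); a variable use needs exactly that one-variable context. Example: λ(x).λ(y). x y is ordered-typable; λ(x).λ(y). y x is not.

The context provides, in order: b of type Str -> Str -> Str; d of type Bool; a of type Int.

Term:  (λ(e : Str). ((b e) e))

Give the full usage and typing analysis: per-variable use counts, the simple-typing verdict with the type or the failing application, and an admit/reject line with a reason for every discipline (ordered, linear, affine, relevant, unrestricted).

variable uses: b=1; d=0; a=0; e [bound]=2
uses in reading order: b, e, e
typing: well-typed at Str -> Str
ordered: ✗ — needs contraction — e ×2; needs weakening: d, a unused
linear: ✗ — needs contraction — e ×2; needs weakening: d, a unused
affine: ✗ — needs contraction — e ×2
relevant: ✗ — needs weakening: d, a unused
unrestricted: ✓ — well-typed at Str -> Str; no restrictions here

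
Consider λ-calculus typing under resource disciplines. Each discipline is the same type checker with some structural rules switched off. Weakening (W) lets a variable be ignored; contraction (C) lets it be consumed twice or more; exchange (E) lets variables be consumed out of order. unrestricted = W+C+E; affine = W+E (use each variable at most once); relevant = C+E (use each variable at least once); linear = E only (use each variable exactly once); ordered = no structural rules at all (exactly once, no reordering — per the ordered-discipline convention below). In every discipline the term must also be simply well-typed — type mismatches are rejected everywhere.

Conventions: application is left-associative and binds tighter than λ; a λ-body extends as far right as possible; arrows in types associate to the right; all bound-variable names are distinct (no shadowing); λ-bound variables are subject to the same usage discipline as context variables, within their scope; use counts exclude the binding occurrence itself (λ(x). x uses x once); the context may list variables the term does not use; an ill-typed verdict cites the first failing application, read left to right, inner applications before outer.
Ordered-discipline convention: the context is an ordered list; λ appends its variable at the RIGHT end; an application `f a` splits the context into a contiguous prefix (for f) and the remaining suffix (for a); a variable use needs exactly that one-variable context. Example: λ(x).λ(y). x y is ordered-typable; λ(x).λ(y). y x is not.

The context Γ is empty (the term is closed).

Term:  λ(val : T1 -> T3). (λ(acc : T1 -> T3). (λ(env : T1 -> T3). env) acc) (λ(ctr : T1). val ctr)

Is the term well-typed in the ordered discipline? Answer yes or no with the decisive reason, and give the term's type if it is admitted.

yes — val, acc, env, ctr once each; derivable with no W/C/E; term : (T1 -> T3) -> T1 -> T3
usage: val [bound] ×1; acc [bound] ×1; env [bound] ×1; ctr [bound] ×1
uses in reading order: env, acc, val, ctr
typing: the term checks, with type (T1 -> T3) -> T1 -> T3
across the five disciplines: ordered ✓ · linear ✓ · affine ✓ · relevant ✓ · unrestricted ✓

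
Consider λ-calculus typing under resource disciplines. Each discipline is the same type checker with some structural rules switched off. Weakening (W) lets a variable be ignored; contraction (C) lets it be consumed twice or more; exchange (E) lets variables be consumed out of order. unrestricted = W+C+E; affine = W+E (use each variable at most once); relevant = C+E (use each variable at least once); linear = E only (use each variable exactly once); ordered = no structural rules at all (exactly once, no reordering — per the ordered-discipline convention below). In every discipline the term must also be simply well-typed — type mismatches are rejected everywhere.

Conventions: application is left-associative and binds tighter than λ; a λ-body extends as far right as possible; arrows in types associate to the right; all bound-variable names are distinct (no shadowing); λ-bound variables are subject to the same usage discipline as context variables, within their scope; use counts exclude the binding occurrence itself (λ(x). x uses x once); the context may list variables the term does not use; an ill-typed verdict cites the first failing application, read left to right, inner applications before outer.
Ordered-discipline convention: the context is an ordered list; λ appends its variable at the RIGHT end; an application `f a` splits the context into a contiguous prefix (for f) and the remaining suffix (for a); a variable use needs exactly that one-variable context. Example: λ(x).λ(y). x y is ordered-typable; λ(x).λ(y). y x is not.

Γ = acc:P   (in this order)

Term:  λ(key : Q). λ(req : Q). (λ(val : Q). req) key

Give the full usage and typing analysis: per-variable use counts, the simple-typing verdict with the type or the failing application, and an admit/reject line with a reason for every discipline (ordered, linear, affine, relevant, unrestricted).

usage: acc ×0; key [bound] ×1; req [bound] ×1; val [bound] ×0
left-to-right use order: req, key
typing: the term checks, with type Q → Q → Q
ordered: ✗, unused: acc, val — weakening required
linear: ✗, unused: acc, val — weakening required
affine: ✓, none of acc, key, req, val used more than once
relevant: ✗, unused: acc, val — weakening required
unrestricted: ✓, well-typed at Q → Q → Q; no restrictions here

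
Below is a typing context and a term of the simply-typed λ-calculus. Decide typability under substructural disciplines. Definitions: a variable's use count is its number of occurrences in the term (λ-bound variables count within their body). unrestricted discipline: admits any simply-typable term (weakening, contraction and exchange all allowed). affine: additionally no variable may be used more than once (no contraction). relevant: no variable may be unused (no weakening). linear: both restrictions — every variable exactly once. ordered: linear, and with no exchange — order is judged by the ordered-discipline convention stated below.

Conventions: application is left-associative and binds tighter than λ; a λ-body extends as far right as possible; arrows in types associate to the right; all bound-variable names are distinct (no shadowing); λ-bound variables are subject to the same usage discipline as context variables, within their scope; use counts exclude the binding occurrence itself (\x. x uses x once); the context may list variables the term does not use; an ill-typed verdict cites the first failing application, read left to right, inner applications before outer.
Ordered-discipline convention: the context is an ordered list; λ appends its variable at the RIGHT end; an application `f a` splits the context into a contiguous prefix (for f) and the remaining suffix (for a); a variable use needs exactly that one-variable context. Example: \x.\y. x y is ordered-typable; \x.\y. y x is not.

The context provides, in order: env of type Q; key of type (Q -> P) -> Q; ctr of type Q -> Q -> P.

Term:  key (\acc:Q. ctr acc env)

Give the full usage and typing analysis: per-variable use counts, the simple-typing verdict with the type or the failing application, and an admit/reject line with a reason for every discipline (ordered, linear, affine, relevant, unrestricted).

variable uses: env=1, key=1, ctr=1, acc (bound)=1
left-to-right use order: key, ctr, acc, env
typing: well-typed at Q
ordered: ✗, no ordered split (uses run key, ctr, acc, env)
linear: ✓, exactly-once usage across env, key, ctr, acc
affine: ✓, at most one use each (env, key, ctr, acc)
relevant: ✓, env, key, ctr, acc: all used, weakening unneeded
unrestricted: ✓, well-typed at Q; no restrictions here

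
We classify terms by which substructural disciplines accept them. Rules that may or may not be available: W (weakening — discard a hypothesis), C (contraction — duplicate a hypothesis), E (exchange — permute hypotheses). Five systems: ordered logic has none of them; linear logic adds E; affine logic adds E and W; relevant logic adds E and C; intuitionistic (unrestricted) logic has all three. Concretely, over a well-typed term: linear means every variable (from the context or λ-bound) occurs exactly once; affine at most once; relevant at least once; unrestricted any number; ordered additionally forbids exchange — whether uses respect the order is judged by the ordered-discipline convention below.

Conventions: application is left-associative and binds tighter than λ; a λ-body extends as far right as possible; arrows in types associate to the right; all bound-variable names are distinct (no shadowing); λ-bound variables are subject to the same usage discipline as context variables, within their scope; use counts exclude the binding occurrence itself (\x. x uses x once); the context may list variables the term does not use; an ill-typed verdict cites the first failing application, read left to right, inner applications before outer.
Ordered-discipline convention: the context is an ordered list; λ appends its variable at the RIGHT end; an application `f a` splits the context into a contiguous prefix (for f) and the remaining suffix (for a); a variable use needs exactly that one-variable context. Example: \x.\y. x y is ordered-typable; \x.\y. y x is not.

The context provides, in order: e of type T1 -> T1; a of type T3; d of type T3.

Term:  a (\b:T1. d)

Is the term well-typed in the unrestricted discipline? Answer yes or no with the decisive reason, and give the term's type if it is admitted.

no — a type mismatch blocks all five
variable uses: e: 0×, a: 1×, d: 1×, b [bound]: 0×
order of uses: a, d
typing: ill-typed: can't apply a value of type T3
across the five disciplines: ordered ✗; linear ✗; affine ✗; relevant ✗; unrestricted ✗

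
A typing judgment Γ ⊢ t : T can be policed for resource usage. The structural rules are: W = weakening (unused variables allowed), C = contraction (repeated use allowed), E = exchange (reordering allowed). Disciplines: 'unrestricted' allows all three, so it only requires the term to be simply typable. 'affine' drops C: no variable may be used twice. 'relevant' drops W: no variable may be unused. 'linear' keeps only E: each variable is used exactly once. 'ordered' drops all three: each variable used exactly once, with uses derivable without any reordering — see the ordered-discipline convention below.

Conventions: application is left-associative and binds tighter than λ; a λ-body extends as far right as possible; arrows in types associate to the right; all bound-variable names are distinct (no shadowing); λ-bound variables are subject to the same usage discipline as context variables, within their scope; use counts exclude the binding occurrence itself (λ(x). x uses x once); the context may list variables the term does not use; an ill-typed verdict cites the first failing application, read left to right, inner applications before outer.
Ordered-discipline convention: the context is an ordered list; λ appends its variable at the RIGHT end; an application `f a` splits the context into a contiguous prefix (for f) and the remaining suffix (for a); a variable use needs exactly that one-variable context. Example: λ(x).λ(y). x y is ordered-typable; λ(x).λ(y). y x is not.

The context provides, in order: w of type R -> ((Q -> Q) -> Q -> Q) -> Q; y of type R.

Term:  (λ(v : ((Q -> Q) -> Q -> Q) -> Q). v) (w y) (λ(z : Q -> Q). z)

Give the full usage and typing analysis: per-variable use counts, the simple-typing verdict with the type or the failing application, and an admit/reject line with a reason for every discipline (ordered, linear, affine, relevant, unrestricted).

variable uses: w ×1, y ×1, v (λ-bound) ×1, z (λ-bound) ×1
left-to-right use order: v, w, y, z
typing: the term checks, with type Q
ordered: ✓ — w, y, v, z: once each, no exchange needed
linear: ✓ — exactly-once usage across w, y, v, z
affine: ✓ — w, y, v, z: no repeats, contraction unneeded
relevant: ✓ — every one of w, y, v, z appears
unrestricted: ✓ — type-checks (Q) and nothing is barred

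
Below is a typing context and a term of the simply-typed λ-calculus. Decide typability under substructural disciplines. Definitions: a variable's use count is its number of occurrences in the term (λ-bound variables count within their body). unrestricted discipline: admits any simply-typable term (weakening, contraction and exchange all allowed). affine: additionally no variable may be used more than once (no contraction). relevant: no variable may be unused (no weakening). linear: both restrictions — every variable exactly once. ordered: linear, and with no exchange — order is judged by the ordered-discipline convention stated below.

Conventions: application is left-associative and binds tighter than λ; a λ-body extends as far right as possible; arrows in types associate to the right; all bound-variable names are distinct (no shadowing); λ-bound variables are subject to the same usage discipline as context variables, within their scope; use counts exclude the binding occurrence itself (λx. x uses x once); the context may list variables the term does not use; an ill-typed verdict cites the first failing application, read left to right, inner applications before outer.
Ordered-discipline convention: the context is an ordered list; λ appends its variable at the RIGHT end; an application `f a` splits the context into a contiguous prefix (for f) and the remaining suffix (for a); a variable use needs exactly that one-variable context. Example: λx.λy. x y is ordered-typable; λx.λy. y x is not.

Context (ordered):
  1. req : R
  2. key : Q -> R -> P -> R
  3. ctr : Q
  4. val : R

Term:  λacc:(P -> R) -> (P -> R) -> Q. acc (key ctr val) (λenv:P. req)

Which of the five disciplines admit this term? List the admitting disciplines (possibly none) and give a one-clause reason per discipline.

admitted by: affine, unrestricted
use counts: req: 1, key: 1, ctr: 1, val: 1, acc (λ-bound): 1, env (λ-bound): 0
left-to-right use order: acc, key, ctr, val, req
typing: well-typed — term : ((P -> R) -> (P -> R) -> Q) -> Q
ordered ✗ (unused: env — weakening required)
linear ✗ (unused: env — weakening required)
affine ✓ (at most one use each (req, key, ctr, val, acc, env))
relevant ✗ (unused: env — weakening required)
unrestricted ✓ (typability at ((P -> R) -> (P -> R) -> Q) -> Q is all that's needed)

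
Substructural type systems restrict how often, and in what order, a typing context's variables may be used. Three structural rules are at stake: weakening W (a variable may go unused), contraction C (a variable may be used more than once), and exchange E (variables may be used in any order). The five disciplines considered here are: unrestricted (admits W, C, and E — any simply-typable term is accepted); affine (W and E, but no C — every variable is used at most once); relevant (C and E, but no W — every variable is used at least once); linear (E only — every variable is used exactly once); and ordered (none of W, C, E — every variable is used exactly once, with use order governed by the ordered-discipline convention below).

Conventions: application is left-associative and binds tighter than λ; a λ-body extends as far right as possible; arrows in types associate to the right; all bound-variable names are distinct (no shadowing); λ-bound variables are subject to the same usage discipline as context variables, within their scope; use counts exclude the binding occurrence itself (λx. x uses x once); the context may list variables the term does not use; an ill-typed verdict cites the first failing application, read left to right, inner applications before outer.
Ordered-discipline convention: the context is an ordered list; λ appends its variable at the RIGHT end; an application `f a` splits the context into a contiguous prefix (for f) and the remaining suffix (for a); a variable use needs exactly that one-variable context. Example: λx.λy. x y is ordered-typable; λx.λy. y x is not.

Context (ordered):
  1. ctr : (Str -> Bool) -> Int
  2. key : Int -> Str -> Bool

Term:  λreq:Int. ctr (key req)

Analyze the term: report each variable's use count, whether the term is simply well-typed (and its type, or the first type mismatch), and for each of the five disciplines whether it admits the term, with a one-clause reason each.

usage: ctr: 1, key: 1, req [bound]: 1
left-to-right use order: ctr, key, req
typing: well-typed at Int -> Int
ordered: ✓, ctr, key, req: once each, no exchange needed
linear: ✓, exactly-once usage across ctr, key, req
affine: ✓, at most one use each (ctr, key, req)
relevant: ✓, at least one use each (ctr, key, req)
unrestricted: ✓, typability at Int -> Int is all that's needed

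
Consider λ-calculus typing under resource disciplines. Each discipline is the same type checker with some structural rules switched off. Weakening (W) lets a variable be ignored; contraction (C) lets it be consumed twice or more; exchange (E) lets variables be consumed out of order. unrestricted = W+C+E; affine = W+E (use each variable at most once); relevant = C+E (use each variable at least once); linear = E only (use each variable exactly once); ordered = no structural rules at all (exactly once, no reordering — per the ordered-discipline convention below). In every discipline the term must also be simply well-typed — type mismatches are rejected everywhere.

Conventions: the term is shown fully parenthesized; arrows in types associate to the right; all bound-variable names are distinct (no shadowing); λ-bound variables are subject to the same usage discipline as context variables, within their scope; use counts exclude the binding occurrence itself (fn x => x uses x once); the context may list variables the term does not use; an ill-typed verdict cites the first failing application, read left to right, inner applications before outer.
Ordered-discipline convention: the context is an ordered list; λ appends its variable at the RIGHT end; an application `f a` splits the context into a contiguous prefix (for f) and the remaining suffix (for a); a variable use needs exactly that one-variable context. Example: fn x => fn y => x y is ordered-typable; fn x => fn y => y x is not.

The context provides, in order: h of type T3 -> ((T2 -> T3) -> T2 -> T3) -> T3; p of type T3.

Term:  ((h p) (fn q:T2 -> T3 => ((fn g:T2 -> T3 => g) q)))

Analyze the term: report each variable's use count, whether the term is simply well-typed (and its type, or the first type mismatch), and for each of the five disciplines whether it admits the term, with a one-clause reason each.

variable uses: h=1, p=1, q [bound]=1, g [bound]=1
use order (left to right): h, p, g, q
typing: well-typed at T3
ordered: ✓, h, p, q, g: once each, no exchange needed
linear: ✓, exactly-once usage across h, p, q, g
affine: ✓, h, p, q, g: no repeats, contraction unneeded
relevant: ✓, at least one use each (h, p, q, g)
unrestricted: ✓, type-checks (T3) and nothing is barred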